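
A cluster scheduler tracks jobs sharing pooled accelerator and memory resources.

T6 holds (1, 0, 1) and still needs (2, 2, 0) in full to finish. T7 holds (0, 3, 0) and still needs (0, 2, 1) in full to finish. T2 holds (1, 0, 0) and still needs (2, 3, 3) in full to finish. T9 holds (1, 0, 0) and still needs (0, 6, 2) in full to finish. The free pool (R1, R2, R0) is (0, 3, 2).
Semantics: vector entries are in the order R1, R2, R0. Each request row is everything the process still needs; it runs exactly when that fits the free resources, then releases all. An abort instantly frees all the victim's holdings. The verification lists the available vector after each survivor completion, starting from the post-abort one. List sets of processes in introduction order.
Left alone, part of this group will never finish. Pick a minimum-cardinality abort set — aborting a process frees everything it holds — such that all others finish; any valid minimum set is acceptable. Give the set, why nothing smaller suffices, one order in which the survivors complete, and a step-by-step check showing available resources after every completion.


The answer: abort T2.
Key observation: the returned (1, 0, 0) from T2 is what brings T6 — unrunnable before, under any order — into play at step 3.
Minimality: the empty abort set fails — the state is deadlocked as it stands.
Survivors finish in the order: T7, T9, T6. Walking it through (pool after the aborts first):
  pool = (1, 3, 2)
  T7 needs (0, 2, 1) <= (1, 3, 2) -> finishes; pool += (0, 3, 0) = (1, 6, 2)
  T9 needs (0, 6, 2) <= (1, 6, 2) -> finishes; pool += (1, 0, 0) = (2, 6, 2)
  T6 needs (2, 2, 0) <= (2, 6, 2) -> finishes; pool += (1, 0, 1) = (3, 6, 3)


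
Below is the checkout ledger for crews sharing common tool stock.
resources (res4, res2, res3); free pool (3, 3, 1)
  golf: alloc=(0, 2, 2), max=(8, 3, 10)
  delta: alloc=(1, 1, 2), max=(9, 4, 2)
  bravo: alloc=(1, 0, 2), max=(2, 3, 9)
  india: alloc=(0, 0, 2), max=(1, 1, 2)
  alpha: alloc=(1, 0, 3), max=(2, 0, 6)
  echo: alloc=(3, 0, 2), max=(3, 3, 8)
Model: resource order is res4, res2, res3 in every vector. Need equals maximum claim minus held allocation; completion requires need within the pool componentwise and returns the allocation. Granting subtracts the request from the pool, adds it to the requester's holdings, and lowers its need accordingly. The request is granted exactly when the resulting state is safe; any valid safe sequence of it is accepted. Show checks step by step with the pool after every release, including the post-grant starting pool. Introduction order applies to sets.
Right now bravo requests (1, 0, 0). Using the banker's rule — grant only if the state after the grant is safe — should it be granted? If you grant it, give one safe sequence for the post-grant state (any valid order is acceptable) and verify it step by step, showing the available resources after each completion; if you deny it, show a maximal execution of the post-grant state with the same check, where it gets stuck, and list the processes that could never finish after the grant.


GRANT: granting preserves safety; a valid post-grant sequence is india, alpha, echo, bravo, delta, golf.
Key observation: post-grant, (2, 3, 1) remains, and an order beginning with india completes everyone.
Check on the post-grant state, step by step:
  pool = (2, 3, 1)
  india needs (1, 1, 0) <= (2, 3, 1) -> finishes; pool += (0, 0, 2) = (2, 3, 3)
  alpha needs (1, 0, 3) <= (2, 3, 3) -> finishes; pool += (1, 0, 3) = (3, 3, 6)
  echo needs (0, 3, 6) <= (3, 3, 6) -> finishes; pool += (3, 0, 2) = (6, 3, 8)
  bravo needs (0, 3, 7) <= (6, 3, 8) -> finishes; pool += (2, 0, 2) = (8, 3, 10)
  delta needs (8, 3, 0) <= (8, 3, 10) -> finishes; pool += (1, 1, 2) = (9, 4, 12)
  golf needs (8, 1, 8) <= (9, 4, 12) -> finishes; pool += (0, 2, 2) = (9, 6, 14)


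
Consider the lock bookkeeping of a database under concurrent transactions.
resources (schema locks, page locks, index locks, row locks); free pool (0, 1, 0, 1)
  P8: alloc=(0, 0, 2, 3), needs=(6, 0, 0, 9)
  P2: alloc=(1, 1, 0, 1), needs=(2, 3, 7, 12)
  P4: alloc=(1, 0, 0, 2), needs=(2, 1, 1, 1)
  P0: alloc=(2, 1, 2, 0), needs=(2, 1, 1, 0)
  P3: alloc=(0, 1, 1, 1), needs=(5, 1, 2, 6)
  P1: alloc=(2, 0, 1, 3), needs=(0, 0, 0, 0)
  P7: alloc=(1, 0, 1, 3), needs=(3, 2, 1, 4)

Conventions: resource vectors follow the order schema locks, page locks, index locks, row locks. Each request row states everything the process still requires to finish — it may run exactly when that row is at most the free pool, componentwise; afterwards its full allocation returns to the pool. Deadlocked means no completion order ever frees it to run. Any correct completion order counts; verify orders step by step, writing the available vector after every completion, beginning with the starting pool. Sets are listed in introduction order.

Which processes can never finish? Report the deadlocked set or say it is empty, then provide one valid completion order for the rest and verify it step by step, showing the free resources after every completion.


The deadlocked set is empty.
Key observation: P1 fits the free pool immediately, and its release cascades until everyone finishes.
A valid finishing order for the others: P1, P0, P7, P4, P8, P3, P2. Step-by-step check:
  pool = (0, 1, 0, 1)
  P1 needs (0, 0, 0, 0) <= (0, 1, 0, 1) -> finishes; pool += (2, 0, 1, 3) = (2, 1, 1, 4)
  P0 needs (2, 1, 1, 0) <= (2, 1, 1, 4) -> finishes; pool += (2, 1, 2, 0) = (4, 2, 3, 4)
  P7 needs (3, 2, 1, 4) <= (4, 2, 3, 4) -> finishes; pool += (1, 0, 1, 3) = (5, 2, 4, 7)
  P4 needs (2, 1, 1, 1) <= (5, 2, 4, 7) -> finishes; pool += (1, 0, 0, 2) = (6, 2, 4, 9)
  P8 needs (6, 0, 0, 9) <= (6, 2, 4, 9) -> finishes; pool += (0, 0, 2, 3) = (6, 2, 6, 12)
  P3 needs (5, 1, 2, 6) <= (6, 2, 6, 12) -> finishes; pool += (0, 1, 1, 1) = (6, 3, 7, 13)
  P2 needs (2, 3, 7, 12) <= (6, 3, 7, 13) -> finishes; pool += (1, 1, 0, 1) = (7, 4, 7, 14)


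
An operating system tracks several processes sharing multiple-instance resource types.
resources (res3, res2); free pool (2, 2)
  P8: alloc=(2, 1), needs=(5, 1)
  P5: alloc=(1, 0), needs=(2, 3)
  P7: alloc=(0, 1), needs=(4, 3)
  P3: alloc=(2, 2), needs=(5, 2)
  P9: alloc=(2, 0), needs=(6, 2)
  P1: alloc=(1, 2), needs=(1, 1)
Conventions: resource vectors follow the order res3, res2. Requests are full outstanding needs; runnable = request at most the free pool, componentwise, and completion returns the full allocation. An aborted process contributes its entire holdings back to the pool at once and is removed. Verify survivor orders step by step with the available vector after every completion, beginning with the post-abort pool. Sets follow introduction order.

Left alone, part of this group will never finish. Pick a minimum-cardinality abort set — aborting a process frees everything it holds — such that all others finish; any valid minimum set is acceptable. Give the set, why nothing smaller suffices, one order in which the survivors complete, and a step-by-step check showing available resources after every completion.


The answer: abort P9.
Key observation: P8 had no path to completion before; after the abort of P9 ((2, 0) returned), step 2 is where it fits.
Minimality: the empty abort set fails — the state is deadlocked as it stands.
The survivors complete as P1, P8, P5, P7, P3. Walking it through (starting from the post-abort pool):
  pool = (4, 2)
  P1 needs (1, 1) <= (4, 2) -> finishes; pool += (1, 2) = (5, 4)
  P8 needs (5, 1) <= (5, 4) -> finishes; pool += (2, 1) = (7, 5)
  P5 needs (2, 3) <= (7, 5) -> finishes; pool += (1, 0) = (8, 5)
  P7 needs (4, 3) <= (8, 5) -> finishes; pool += (0, 1) = (8, 6)
  P3 needs (5, 2) <= (8, 6) -> finishes; pool += (2, 2) = (10, 8)


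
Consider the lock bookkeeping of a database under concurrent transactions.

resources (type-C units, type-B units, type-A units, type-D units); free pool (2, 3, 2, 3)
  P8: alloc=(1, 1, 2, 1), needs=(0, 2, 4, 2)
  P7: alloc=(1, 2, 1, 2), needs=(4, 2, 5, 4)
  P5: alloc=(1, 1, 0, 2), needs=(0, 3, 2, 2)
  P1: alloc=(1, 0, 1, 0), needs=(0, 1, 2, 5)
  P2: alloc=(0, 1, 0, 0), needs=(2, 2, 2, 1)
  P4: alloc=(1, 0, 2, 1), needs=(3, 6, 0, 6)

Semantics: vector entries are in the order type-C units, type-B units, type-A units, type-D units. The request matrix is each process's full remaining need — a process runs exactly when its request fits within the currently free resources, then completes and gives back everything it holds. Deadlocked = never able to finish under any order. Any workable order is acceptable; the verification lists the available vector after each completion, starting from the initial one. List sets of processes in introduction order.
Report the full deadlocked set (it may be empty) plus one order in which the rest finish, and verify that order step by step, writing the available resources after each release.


The deadlocked set is P8, P7 and P4.
Key observation: after P5, P1, P2 the pool peaks at (4, 5, 3, 5), and each blocked process is short somewhere: P8 on type-A units; P7 on type-A units; P4 on type-B units, type-D units.
The rest can finish in the order P5, P1, P2. Step-by-step check:
  pool = (2, 3, 2, 3)
  run P5 (needs (0, 3, 2, 2), free (2, 3, 2, 3)); after release of (1, 1, 0, 2) the pool is (3, 4, 2, 5)
  run P1 (needs (0, 1, 2, 5), free (3, 4, 2, 5)); after release of (1, 0, 1, 0) the pool is (4, 4, 3, 5)
  run P2 (needs (2, 2, 2, 1), free (4, 4, 3, 5)); after release of (0, 1, 0, 0) the pool is (4, 5, 3, 5)
The stuck group stays short no matter what:
  P8 still needs (0, 2, 4, 2) but only (4, 5, 3, 5) is free — short on type-A units
  P7 still needs (4, 2, 5, 4) but only (4, 5, 3, 5) is free — short on type-A units
  P4 still needs (3, 6, 0, 6) but only (4, 5, 3, 5) is free — short on type-B units and type-D units


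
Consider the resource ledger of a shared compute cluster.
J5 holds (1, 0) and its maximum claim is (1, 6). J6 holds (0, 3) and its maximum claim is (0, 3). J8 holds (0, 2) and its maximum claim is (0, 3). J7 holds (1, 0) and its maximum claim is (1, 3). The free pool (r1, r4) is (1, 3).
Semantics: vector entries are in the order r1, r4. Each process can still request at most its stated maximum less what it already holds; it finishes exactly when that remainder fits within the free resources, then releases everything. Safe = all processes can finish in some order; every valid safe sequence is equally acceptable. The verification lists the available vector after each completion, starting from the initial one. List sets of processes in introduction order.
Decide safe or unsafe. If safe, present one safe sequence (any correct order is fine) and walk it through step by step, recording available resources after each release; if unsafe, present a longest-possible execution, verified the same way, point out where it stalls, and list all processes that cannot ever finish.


SAFE, for example via the order J7, J6, J5, J8.
Key observation: the first exact fit in this order is J7 — it needs (0, 3) with (1, 3) free, meeting a requested resource to the last unit.
Step-by-step check:
  pool = (1, 3)
  J7: need (0, 3) fits (1, 3); releases (1, 0), pool now (2, 3)
  J6: need (0, 0) fits (2, 3); releases (0, 3), pool now (2, 6)
  J5: need (0, 6) fits (2, 6); releases (1, 0), pool now (3, 6)
  J8: need (0, 1) fits (3, 6); releases (0, 2), pool now (3, 8)


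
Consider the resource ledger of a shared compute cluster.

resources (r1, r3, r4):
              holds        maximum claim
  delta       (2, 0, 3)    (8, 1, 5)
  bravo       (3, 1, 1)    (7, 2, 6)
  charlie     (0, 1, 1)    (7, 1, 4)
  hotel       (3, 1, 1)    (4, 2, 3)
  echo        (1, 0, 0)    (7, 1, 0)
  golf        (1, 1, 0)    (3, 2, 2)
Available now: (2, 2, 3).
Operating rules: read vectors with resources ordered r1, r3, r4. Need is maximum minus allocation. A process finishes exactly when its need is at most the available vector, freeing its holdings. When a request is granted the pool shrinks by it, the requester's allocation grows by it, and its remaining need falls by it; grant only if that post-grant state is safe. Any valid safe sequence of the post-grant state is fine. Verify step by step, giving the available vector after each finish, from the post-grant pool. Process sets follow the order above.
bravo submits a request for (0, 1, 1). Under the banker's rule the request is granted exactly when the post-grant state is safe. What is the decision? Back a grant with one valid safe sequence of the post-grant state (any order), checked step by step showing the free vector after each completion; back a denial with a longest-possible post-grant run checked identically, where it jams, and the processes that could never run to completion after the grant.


GRANT. The post-grant state is safe; one safe sequence: golf, hotel, delta, bravo, echo, charlie.
Key observation: post-grant, (2, 1, 2) remains, and an order beginning with golf completes everyone.
Check on the post-grant state, step by step:
  pool = (2, 1, 2)
  golf: need (2, 1, 2) fits (2, 1, 2); releases (1, 1, 0), pool now (3, 2, 2)
  hotel: need (1, 1, 2) fits (3, 2, 2); releases (3, 1, 1), pool now (6, 3, 3)
  delta: need (6, 1, 2) fits (6, 3, 3); releases (2, 0, 3), pool now (8, 3, 6)
  bravo: need (4, 0, 4) fits (8, 3, 6); releases (3, 2, 2), pool now (11, 5, 8)
  echo: need (6, 1, 0) fits (11, 5, 8); releases (1, 0, 0), pool now (12, 5, 8)
  charlie: need (7, 0, 3) fits (12, 5, 8); releases (0, 1, 1), pool now (12, 6, 9)


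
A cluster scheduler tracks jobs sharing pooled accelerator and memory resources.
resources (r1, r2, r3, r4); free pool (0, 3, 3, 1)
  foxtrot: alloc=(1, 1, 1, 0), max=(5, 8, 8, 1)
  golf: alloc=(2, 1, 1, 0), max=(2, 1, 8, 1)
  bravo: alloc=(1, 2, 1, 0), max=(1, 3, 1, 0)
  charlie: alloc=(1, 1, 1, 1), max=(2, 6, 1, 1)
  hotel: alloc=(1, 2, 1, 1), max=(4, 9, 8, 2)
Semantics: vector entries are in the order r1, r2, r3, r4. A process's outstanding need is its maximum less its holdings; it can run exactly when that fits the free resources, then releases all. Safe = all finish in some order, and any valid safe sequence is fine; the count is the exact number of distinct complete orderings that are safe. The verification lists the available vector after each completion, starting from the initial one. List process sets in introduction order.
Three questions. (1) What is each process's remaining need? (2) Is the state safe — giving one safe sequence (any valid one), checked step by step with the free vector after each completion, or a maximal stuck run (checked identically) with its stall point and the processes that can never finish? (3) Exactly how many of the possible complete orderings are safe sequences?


(1) Remaining need (order r1, r2, r3, r4):
  foxtrot: (4, 7, 7, 1)
  golf: (0, 0, 7, 1)
  bravo: (0, 1, 0, 0)
  charlie: (1, 5, 0, 0)
  hotel: (3, 7, 7, 1)
(2) UNSAFE.
Key observation: no order helps: past bravo, charlie, the free pool tops out at (2, 6, 5, 2), below what each blocked process needs in r3.
Going as far as possible: bravo, charlie; after that, nothing fits. Walking it through:
  pool = (0, 3, 3, 1)
  run bravo (needs (0, 1, 0, 0), free (0, 3, 3, 1)); after release of (1, 2, 1, 0) the pool is (1, 5, 4, 1)
  run charlie (needs (1, 5, 0, 0), free (1, 5, 4, 1)); after release of (1, 1, 1, 1) the pool is (2, 6, 5, 2)
  blocked: foxtrot wants (4, 7, 7, 1), pool (2, 6, 5, 2) — not enough r1, r2 and r3
  blocked: golf wants (0, 0, 7, 1), pool (2, 6, 5, 2) — not enough r3
  blocked: hotel wants (3, 7, 7, 1), pool (2, 6, 5, 2) — not enough r1, r2 and r3
Permanently blocked: foxtrot, golf and hotel.
(3) Exactly 0 of the possible complete orderings are safe sequences.


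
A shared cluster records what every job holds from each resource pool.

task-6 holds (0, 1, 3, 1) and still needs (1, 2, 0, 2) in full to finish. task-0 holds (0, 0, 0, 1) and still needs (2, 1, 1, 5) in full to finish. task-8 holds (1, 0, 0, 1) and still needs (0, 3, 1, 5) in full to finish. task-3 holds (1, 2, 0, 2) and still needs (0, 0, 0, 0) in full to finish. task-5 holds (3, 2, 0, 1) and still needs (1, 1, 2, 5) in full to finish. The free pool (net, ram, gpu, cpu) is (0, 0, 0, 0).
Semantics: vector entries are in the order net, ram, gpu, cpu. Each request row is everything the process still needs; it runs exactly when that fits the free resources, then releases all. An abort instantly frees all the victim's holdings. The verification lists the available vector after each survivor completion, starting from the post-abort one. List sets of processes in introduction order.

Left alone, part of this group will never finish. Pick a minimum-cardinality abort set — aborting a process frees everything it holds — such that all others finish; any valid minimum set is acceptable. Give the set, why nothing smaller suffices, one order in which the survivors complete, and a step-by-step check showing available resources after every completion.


Abort task-0 and task-8.
Key observation: task-5 could never have finished before the abort; with (1, 0, 0, 2) returned by task-0 and task-8, it fits at step 3.
No one abort is enough; case by case: task-6 alone leaves task-0 blocked (short on net and cpu); task-0 alone leaves task-8 blocked (short on cpu); task-8 alone leaves task-0 blocked (short on cpu); task-3 alone leaves task-0 blocked (short on net and cpu); task-5 alone leaves task-0 blocked (short on cpu).
The survivors complete as task-3, task-6, task-5. Check, step by step (starting from the post-abort pool):
  pool = (1, 0, 0, 2)
  task-3: need (0, 0, 0, 0) fits (1, 0, 0, 2); releases (1, 2, 0, 2), pool now (2, 2, 0, 4)
  task-6: need (1, 2, 0, 2) fits (2, 2, 0, 4); releases (0, 1, 3, 1), pool now (2, 3, 3, 5)
  task-5: need (1, 1, 2, 5) fits (2, 3, 3, 5); releases (3, 2, 0, 1), pool now (5, 5, 3, 6)


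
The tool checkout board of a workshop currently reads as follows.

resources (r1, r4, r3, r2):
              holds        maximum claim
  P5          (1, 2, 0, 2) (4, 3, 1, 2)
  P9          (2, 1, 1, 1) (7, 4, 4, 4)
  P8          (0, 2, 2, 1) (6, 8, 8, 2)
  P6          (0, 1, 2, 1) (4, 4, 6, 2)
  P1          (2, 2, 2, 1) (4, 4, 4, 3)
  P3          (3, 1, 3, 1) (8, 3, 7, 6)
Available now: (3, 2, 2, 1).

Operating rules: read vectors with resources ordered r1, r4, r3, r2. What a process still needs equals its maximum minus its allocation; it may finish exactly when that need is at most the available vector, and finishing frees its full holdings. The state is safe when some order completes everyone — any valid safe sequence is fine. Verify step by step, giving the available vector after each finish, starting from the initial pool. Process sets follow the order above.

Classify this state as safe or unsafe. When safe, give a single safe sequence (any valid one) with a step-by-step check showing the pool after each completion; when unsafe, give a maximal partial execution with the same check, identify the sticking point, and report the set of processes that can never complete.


SAFE, for example via the order P5, P1, P6, P8, P3, P9.
Key observation: the first exact fit in this order is P5 — it needs (3, 1, 1, 0) with (3, 2, 2, 1) free, meeting a requested resource to the last unit.
Verifying each step:
  pool = (3, 2, 2, 1)
  P5: need (3, 1, 1, 0) fits (3, 2, 2, 1); releases (1, 2, 0, 2), pool now (4, 4, 2, 3)
  P1: need (2, 2, 2, 2) fits (4, 4, 2, 3); releases (2, 2, 2, 1), pool now (6, 6, 4, 4)
  P6: need (4, 3, 4, 1) fits (6, 6, 4, 4); releases (0, 1, 2, 1), pool now (6, 7, 6, 5)
  P8: need (6, 6, 6, 1) fits (6, 7, 6, 5); releases (0, 2, 2, 1), pool now (6, 9, 8, 6)
  P3: need (5, 2, 4, 5) fits (6, 9, 8, 6); releases (3, 1, 3, 1), pool now (9, 10, 11, 7)
  P9: need (5, 3, 3, 3) fits (9, 10, 11, 7); releases (2, 1, 1, 1), pool now (11, 11, 12, 8)


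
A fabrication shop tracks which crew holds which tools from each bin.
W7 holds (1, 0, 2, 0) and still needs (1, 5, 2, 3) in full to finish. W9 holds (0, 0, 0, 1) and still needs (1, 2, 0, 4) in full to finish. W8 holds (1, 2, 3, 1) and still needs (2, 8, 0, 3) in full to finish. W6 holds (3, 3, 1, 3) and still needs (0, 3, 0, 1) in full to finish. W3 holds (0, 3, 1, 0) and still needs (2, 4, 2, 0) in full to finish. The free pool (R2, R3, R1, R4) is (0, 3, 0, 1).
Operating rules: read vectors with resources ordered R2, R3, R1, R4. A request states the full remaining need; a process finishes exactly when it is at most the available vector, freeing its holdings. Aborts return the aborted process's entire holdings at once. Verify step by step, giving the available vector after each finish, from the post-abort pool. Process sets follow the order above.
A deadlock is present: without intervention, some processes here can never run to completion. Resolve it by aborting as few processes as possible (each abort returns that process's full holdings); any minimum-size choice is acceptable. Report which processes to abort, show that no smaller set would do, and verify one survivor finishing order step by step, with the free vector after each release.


Minimum abort set: W8.
Key observation: the deadlocked W7 becomes finishable only because W8 released (1, 2, 3, 1); it completes at step 2 below.
No smaller set exists: with zero aborts the deadlock remains.
Survivors finish in the order: W6, W7, W9, W3. Walking it through (pool after the aborts first):
  pool = (1, 5, 3, 2)
  W6 needs (0, 3, 0, 1) <= (1, 5, 3, 2) -> finishes; pool += (3, 3, 1, 3) = (4, 8, 4, 5)
  W7 needs (1, 5, 2, 3) <= (4, 8, 4, 5) -> finishes; pool += (1, 0, 2, 0) = (5, 8, 6, 5)
  W9 needs (1, 2, 0, 4) <= (5, 8, 6, 5) -> finishes; pool += (0, 0, 0, 1) = (5, 8, 6, 6)
  W3 needs (2, 4, 2, 0) <= (5, 8, 6, 6) -> finishes; pool += (0, 3, 1, 0) = (5, 11, 7, 6)


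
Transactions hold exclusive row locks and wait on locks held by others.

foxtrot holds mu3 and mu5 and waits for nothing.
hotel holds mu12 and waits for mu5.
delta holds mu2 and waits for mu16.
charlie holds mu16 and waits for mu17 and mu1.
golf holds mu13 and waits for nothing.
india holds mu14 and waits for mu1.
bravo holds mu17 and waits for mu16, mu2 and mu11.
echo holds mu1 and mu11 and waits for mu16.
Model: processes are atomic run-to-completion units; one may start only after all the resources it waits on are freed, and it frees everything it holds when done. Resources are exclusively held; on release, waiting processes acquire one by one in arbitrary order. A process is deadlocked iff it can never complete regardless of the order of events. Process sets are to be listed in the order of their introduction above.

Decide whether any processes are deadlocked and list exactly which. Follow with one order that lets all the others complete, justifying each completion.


Deadlocked: delta, charlie, india, bravo and echo.
Key observation: the cycle delta -> charlie -> bravo -> delta can never break — each member waits on the next; echo is caught in further circular waits and india waits into the deadlock from upstream.
One completion order for the rest: golf, foxtrot, hotel.
Walking it through:
  golf: no waits; runs immediately, freeing mu13
  foxtrot: no waits; runs immediately, freeing mu3 and mu5
  hotel waits on mu5 — all released -> runs and releases mu12


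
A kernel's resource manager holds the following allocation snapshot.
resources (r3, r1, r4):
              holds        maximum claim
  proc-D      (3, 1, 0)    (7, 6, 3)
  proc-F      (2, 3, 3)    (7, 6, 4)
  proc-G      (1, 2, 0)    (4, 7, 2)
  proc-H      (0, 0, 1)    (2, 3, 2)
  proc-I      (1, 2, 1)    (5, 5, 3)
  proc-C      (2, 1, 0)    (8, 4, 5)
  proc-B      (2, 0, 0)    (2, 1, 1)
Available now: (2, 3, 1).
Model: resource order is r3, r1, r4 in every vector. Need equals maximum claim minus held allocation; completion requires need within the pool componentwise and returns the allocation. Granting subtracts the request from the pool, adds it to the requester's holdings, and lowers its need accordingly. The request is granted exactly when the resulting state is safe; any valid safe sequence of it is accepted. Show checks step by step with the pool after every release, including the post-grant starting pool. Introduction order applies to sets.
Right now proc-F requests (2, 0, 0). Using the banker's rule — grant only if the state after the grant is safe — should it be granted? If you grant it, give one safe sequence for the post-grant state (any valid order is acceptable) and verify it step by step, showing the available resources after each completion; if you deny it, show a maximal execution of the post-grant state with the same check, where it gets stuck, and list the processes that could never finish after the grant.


DENY — the pretend-granted state is unsafe.
Key observation: the pool after proc-B, proc-H is (2, 3, 2); every surviving request exceeds it in r3, so progress ends there.
After a pretend grant, a maximal execution: proc-B, proc-H — then nothing else fits. Walking it through:
  pool = (0, 3, 1)
  proc-B needs (0, 1, 1) <= (0, 3, 1) -> finishes; pool += (2, 0, 0) = (2, 3, 1)
  proc-H needs (2, 3, 1) <= (2, 3, 1) -> finishes; pool += (0, 0, 1) = (2, 3, 2)
  proc-D cannot run: need (4, 5, 3) vs free (2, 3, 2) (insufficient r3, r1 and r4)
  proc-F cannot run: need (3, 3, 1) vs free (2, 3, 2) (insufficient r3)
  proc-G cannot run: need (3, 5, 2) vs free (2, 3, 2) (insufficient r3 and r1)
  proc-I cannot run: need (4, 3, 2) vs free (2, 3, 2) (insufficient r3)
  proc-C cannot run: need (6, 3, 5) vs free (2, 3, 2) (insufficient r3 and r4)
Processes that could never finish after the grant: proc-D, proc-F, proc-G, proc-I and proc-C.


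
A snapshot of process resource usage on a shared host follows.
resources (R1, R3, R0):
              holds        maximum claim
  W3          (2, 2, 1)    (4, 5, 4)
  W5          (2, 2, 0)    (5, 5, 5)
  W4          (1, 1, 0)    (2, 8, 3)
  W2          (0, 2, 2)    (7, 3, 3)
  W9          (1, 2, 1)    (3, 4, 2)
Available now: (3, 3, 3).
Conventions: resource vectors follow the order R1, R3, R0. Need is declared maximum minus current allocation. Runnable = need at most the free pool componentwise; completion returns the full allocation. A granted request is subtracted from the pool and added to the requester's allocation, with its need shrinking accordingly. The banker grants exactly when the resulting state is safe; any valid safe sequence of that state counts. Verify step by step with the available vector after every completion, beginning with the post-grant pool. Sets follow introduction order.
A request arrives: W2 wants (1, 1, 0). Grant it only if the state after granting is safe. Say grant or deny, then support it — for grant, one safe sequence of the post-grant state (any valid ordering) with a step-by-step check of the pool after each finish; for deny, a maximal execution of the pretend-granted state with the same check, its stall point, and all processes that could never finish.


GRANT — the state after the grant stays safe, e.g. via W9, W3, W5, W2, W4.
Key observation: the transfer keeps a workable pool ((2, 2, 3)); W9 starts the safe sequence.
Step-by-step check of the post-grant state:
  pool = (2, 2, 3)
  W9: need (2, 2, 1) fits (2, 2, 3); releases (1, 2, 1), pool now (3, 4, 4)
  W3: need (2, 3, 3) fits (3, 4, 4); releases (2, 2, 1), pool now (5, 6, 5)
  W5: need (3, 3, 5) fits (5, 6, 5); releases (2, 2, 0), pool now (7, 8, 5)
  W2: need (6, 0, 1) fits (7, 8, 5); releases (1, 3, 2), pool now (8, 11, 7)
  W4: need (1, 7, 3) fits (8, 11, 7); releases (1, 1, 0), pool now (9, 12, 7)


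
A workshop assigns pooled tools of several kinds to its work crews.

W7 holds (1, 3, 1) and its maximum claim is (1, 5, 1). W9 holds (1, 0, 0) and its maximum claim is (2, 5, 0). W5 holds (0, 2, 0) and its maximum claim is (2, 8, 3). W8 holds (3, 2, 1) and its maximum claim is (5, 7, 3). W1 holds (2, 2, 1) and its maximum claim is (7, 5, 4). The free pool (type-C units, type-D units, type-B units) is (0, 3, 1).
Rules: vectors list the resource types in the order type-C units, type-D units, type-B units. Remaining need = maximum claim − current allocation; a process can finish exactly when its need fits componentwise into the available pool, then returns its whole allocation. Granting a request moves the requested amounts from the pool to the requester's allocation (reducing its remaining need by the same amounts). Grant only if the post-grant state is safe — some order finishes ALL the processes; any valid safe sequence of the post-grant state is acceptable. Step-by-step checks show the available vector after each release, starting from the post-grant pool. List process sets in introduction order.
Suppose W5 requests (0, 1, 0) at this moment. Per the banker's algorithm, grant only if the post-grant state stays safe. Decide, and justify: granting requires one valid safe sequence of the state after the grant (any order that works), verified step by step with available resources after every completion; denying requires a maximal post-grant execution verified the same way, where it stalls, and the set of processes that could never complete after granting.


GRANT: granting preserves safety; a valid post-grant sequence is W7, W9, W8, W5, W1.
Key observation: granting shrinks the pool to (0, 2, 1), yet W7 still fits and the chain goes through.
Check on the post-grant state, step by step:
  pool = (0, 2, 1)
  W7 needs (0, 2, 0) <= (0, 2, 1) -> finishes; pool += (1, 3, 1) = (1, 5, 2)
  W9 needs (1, 5, 0) <= (1, 5, 2) -> finishes; pool += (1, 0, 0) = (2, 5, 2)
  W8 needs (2, 5, 2) <= (2, 5, 2) -> finishes; pool += (3, 2, 1) = (5, 7, 3)
  W5 needs (2, 5, 3) <= (5, 7, 3) -> finishes; pool += (0, 3, 0) = (5, 10, 3)
  W1 needs (5, 3, 3) <= (5, 10, 3) -> finishes; pool += (2, 2, 1) = (7, 12, 4)


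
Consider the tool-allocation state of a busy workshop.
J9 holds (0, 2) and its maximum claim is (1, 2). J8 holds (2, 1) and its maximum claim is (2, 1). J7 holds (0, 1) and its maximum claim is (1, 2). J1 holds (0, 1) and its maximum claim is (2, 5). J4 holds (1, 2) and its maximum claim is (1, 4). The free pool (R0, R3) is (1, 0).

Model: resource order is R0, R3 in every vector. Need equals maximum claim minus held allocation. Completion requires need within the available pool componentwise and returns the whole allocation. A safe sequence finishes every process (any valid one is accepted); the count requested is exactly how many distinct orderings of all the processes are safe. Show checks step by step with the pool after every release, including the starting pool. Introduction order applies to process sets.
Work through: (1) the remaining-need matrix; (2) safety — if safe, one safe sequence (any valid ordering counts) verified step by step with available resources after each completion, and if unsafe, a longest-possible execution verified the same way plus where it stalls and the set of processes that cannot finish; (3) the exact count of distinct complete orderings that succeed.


(1) Outstanding need per process (order R0, R3):
  J9: (1, 0)
  J8: (0, 0)
  J7: (1, 1)
  J1: (2, 4)
  J4: (0, 2)
(2) SAFE, for example via the order J9, J4, J8, J7, J1.
Key observation: the order's first zero-slack moment is J9 ((1, 0) needed, (1, 0) free — a requested resource with nothing to spare).
Walking it through:
  pool = (1, 0)
  run J9 (needs (1, 0), free (1, 0)); after release of (0, 2) the pool is (1, 2)
  run J4 (needs (0, 2), free (1, 2)); after release of (1, 2) the pool is (2, 4)
  run J8 (needs (0, 0), free (2, 4)); after release of (2, 1) the pool is (4, 5)
  run J7 (needs (1, 1), free (4, 5)); after release of (0, 1) the pool is (4, 6)
  run J1 (needs (2, 4), free (4, 6)); after release of (0, 1) the pool is (4, 7)
(3) The exact count: 22 of the possible complete orderings are safe sequences.


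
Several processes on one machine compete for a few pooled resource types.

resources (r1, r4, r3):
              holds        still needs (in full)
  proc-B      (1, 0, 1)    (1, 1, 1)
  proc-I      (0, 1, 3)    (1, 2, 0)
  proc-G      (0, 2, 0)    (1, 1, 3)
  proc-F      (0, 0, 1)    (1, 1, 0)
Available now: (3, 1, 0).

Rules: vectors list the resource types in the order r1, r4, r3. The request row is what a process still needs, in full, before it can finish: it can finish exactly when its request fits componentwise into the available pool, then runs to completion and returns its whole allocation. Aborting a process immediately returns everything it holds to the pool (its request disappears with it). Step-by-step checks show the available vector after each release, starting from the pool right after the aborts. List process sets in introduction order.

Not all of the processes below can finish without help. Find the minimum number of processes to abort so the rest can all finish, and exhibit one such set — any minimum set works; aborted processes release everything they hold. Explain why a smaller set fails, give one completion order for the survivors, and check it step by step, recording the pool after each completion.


The answer: abort proc-G.
Key observation: proc-I had no path to completion before; after the abort of proc-G ((0, 2, 0) returned), step 1 is where it fits.
Why nothing smaller works: aborting no one leaves the state deadlocked as given.
One survivor order: proc-I, proc-B, proc-F. Verifying each step (post-abort pool first):
  pool = (3, 3, 0)
  proc-I: need (1, 2, 0) fits (3, 3, 0); releases (0, 1, 3), pool now (3, 4, 3)
  proc-B: need (1, 1, 1) fits (3, 4, 3); releases (1, 0, 1), pool now (4, 4, 4)
  proc-F: need (1, 1, 0) fits (4, 4, 4); releases (0, 0, 1), pool now (4, 4, 5)


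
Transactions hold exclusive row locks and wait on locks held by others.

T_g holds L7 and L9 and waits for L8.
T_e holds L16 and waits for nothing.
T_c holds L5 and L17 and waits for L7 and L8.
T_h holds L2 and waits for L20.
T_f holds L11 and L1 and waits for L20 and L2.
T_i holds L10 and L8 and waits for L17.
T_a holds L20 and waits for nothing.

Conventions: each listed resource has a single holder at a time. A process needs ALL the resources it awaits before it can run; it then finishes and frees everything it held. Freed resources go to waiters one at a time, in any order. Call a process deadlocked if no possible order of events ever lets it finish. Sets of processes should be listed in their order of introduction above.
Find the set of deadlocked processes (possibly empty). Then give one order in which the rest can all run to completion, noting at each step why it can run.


Deadlocked: T_g, T_c and T_i.
Key observation: the knot is the closed ring of waits T_g -> T_i -> T_c -> T_g; no other process is dragged down with it.
The rest can finish in the order T_e, T_a, T_h, T_f.
Step-by-step check:
  T_e waits on nothing -> runs at once and releases L16
  T_a waits on nothing -> runs at once and releases L20
  T_h: everything it awaited (L20) is free; runs, freeing L2
  T_f: everything it awaited (L20 and L2) is free; runs, freeing L11 and L1


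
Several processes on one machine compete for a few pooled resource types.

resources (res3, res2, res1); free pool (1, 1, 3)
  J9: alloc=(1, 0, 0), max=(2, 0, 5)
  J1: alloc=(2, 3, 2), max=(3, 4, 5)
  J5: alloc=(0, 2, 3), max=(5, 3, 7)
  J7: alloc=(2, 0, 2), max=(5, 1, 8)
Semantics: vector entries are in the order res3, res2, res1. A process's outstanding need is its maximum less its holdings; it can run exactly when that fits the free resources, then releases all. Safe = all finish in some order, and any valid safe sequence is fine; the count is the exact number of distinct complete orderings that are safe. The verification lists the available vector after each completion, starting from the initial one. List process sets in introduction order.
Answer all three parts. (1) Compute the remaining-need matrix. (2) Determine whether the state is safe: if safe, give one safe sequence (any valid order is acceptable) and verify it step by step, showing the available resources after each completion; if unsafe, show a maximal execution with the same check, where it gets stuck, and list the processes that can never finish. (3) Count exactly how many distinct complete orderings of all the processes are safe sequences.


(1) Remaining need (order res3, res2, res1):
  J9: (1, 0, 5)
  J1: (1, 1, 3)
  J5: (5, 1, 4)
  J7: (3, 1, 6)
(2) UNSAFE.
Key observation: after J1, J9 the pool peaks at (4, 4, 5), and each blocked process is short somewhere: J5 on res3; J7 on res1.
A maximal execution: J1, J9 — then nothing else fits. Check, step by step:
  pool = (1, 1, 3)
  run J1 (needs (1, 1, 3), free (1, 1, 3)); after release of (2, 3, 2) the pool is (3, 4, 5)
  run J9 (needs (1, 0, 5), free (3, 4, 5)); after release of (1, 0, 0) the pool is (4, 4, 5)
  J5 still needs (5, 1, 4) but only (4, 4, 5) is free — short on res3
  J7 still needs (3, 1, 6) but only (4, 4, 5) is free — short on res1
Never able to finish: J5 and J7.
(3) Precisely 0 of the possible complete orderings are safe sequences.


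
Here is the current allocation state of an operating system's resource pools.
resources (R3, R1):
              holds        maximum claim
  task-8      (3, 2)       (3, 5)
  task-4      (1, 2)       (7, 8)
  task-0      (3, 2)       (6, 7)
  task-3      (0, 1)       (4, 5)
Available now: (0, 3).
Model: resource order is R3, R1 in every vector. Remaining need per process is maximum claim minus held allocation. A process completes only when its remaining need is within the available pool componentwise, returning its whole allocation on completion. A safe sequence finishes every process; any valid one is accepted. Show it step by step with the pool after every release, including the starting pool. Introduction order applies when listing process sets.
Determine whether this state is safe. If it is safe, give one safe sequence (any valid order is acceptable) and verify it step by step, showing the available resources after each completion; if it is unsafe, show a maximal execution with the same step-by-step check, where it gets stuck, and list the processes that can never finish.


SAFE, for example via the order task-8, task-0, task-3, task-4.
Key observation: reading the order forward, task-8 is the first process whose need (0, 3) meets the free pool (0, 3) exactly on a resource it requests.
Step-by-step check:
  pool = (0, 3)
  task-8 needs (0, 3) <= (0, 3) -> finishes; pool += (3, 2) = (3, 5)
  task-0 needs (3, 5) <= (3, 5) -> finishes; pool += (3, 2) = (6, 7)
  task-3 needs (4, 4) <= (6, 7) -> finishes; pool += (0, 1) = (6, 8)
  task-4 needs (6, 6) <= (6, 8) -> finishes; pool += (1, 2) = (7, 10)


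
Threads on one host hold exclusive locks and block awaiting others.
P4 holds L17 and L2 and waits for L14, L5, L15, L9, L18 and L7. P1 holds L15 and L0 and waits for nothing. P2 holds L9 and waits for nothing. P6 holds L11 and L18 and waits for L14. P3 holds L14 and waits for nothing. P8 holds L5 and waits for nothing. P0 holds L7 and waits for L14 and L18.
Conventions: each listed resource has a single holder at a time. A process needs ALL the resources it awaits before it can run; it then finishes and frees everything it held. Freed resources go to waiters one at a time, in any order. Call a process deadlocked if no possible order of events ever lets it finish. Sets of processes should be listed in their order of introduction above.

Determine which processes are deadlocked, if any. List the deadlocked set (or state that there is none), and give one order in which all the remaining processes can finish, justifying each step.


The deadlocked set is empty.
Key observation: the waits form no ring: some process can always run, and its releases unblock the others one by one.
A valid finishing order for the others: P2, P3, P8, P1, P6, P0, P4.
Check, step by step:
  run P2 (it waits on nothing); releases L9
  run P3 (it waits on nothing); releases L14
  run P8 (it waits on nothing); releases L5
  run P1 (it waits on nothing); releases L15 and L0
  P6: everything it awaited (L14) is free; runs, freeing L11 and L18
  P0: everything it awaited (L14 and L18) is free; runs, freeing L7
  P4: everything it awaited (L14, L5, L15, L9, L18 and L7) is free; runs, freeing L17 and L2


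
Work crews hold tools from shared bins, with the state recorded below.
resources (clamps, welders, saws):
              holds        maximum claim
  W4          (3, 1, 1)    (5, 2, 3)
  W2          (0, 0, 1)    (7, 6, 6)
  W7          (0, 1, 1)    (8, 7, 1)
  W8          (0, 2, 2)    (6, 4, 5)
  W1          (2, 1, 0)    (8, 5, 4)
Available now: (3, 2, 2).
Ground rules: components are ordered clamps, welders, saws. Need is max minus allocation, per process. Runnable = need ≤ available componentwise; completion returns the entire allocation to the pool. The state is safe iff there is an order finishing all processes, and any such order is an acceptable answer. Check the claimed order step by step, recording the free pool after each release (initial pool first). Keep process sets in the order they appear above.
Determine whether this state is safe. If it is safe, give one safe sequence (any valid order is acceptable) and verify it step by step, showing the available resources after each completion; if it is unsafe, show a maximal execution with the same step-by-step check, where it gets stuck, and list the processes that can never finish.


SAFE, for example via the order W4, W8, W1, W2, W7.
Key observation: W4 marks the first exact bind of the order: its need (2, 1, 2) fits the free (3, 2, 2) with zero slack on a requested resource.
Verifying each step:
  pool = (3, 2, 2)
  run W4 (needs (2, 1, 2), free (3, 2, 2)); after release of (3, 1, 1) the pool is (6, 3, 3)
  run W8 (needs (6, 2, 3), free (6, 3, 3)); after release of (0, 2, 2) the pool is (6, 5, 5)
  run W1 (needs (6, 4, 4), free (6, 5, 5)); after release of (2, 1, 0) the pool is (8, 6, 5)
  run W2 (needs (7, 6, 5), free (8, 6, 5)); after release of (0, 0, 1) the pool is (8, 6, 6)
  run W7 (needs (8, 6, 0), free (8, 6, 6)); after release of (0, 1, 1) the pool is (8, 7, 7)
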